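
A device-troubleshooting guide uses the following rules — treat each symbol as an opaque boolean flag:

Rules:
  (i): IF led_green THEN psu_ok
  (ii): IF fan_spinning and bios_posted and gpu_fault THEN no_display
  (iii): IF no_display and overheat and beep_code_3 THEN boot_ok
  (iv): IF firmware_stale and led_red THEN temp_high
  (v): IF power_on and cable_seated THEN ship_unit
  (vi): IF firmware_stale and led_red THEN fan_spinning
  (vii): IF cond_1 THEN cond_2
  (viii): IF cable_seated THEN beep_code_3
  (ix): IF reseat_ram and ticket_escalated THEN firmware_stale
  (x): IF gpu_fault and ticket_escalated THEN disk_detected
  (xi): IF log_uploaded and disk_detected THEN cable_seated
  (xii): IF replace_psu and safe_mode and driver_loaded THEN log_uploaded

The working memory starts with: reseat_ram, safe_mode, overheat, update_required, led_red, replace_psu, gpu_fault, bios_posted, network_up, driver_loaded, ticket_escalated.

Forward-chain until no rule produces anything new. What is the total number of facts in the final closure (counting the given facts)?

Round 1: (ix) [IF reseat_ram and ticket_escalated THEN firmware_stale]; (x) [IF gpu_fault and ticket_escalated THEN disk_detected]; (xii) [IF replace_psu and safe_mode and driver_loaded THEN log_uploaded]. Adds firmware_stale, disk_detected, log_uploaded.
Round 2: (iv) [IF firmware_stale and led_red THEN temp_high]; (vi) [IF firmware_stale and led_red THEN fan_spinning]; (xi) [IF log_uploaded and disk_detected THEN cable_seated]. Adds temp_high, fan_spinning, cable_seated.
Round 3: (ii) [IF fan_spinning and bios_posted and gpu_fault THEN no_display]; (viii) [IF cable_seated THEN beep_code_3]. Adds no_display, beep_code_3.
Round 4: (iii) [IF no_display and overheat and beep_code_3 THEN boot_ok]. Adds boot_ok.
Closure: {beep_code_3, bios_posted, boot_ok, cable_seated, disk_detected, driver_loaded, fan_spinning, firmware_stale, gpu_fault, led_red, log_uploaded, network_up, no_display, overheat, replace_psu, reseat_ram, safe_mode, temp_high, ticket_escalated, update_required} — 20 facts.

20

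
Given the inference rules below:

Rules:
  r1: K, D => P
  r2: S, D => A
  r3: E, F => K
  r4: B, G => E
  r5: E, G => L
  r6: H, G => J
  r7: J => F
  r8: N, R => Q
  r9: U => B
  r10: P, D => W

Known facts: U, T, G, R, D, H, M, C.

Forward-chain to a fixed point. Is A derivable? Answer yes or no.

no

Round 1 fires r6, r9, giving J, B.
Round 2 fires r4, r7, giving E, F.
Round 3 fires r3, r5, giving K, L.
Round 4 fires r1, giving P.
Round 5 fires r10, giving W.
Fixed point reached. A is concluded only by r2; r2 needs S (never derived).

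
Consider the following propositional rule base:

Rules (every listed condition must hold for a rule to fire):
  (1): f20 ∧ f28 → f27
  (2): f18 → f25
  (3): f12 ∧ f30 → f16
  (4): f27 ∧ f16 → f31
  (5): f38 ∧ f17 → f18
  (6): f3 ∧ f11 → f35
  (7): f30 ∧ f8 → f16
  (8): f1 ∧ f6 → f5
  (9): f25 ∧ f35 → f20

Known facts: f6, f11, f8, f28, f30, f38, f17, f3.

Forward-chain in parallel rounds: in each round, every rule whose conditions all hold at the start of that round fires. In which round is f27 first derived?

4

Round 1: (5) [f38 ∧ f17 → f18]; (6) [f3 ∧ f11 → f35]; (7) [f30 ∧ f8 → f16]. New: f18, f35, f16.
Round 2: (2) [f18 → f25]. New: f25.
Round 3: (9) [f25 ∧ f35 → f20]. New: f20.
Round 4: (1) [f20 ∧ f28 → f27]. New: f27.
f27 first appears in round 4.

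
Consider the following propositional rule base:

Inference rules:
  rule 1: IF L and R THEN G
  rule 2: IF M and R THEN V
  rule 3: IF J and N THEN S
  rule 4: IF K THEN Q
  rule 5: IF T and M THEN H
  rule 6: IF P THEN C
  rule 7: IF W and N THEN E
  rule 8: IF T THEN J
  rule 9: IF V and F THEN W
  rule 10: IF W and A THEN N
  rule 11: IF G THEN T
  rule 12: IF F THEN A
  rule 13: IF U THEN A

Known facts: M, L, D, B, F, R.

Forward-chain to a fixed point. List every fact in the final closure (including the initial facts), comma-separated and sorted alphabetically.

[1] rule 1 [IF L and R THEN G]; rule 2 [IF M and R THEN V]; rule 12 [IF F THEN A]. ⇒ new: G, V, A.
[2] rule 9 [IF V and F THEN W]; rule 11 [IF G THEN T]. ⇒ new: W, T.
[3] rule 5 [IF T and M THEN H]; rule 8 [IF T THEN J]; rule 10 [IF W and A THEN N]. ⇒ new: H, J, N.
[4] rule 3 [IF J and N THEN S]; rule 7 [IF W and N THEN E]. ⇒ new: S, E.

A, B, D, E, F, G, H, J, L, M, N, R, S, T, V, W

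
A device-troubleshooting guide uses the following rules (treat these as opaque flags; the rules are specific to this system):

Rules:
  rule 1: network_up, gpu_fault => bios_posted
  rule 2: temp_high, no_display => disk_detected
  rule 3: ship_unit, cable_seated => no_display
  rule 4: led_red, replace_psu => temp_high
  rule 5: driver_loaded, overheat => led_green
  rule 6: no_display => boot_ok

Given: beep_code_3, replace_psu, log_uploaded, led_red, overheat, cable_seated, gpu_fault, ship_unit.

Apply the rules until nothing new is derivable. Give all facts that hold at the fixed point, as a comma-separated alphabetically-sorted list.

Round 1: rule 3 [ship_unit, cable_seated => no_display]; rule 4 [led_red, replace_psu => temp_high]. Adds no_display, temp_high.
Round 2: rule 2 [temp_high, no_display => disk_detected]; rule 6 [no_display => boot_ok]. Adds disk_detected, boot_ok.

beep_code_3, boot_ok, cable_seated, disk_detected, gpu_fault, led_red, log_uploaded, no_display, overheat, replace_psu, ship_unit, temp_high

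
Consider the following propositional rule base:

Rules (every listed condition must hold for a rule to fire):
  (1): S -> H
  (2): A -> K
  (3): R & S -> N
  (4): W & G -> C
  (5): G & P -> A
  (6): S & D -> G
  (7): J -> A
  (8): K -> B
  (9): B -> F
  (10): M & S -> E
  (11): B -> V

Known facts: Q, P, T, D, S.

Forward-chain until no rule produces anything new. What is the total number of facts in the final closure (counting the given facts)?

12

[1] (1) [S -> H]; (6) [S & D -> G]. ⇒ new: H, G.
[2] (5) [G & P -> A]. ⇒ new: A.
[3] (2) [A -> K]. ⇒ new: K.
[4] (8) [K -> B]. ⇒ new: B.
[5] (9) [B -> F]; (11) [B -> V]. ⇒ new: F, V.
Closure: {A, B, D, F, G, H, K, P, Q, S, T, V} — 12 facts.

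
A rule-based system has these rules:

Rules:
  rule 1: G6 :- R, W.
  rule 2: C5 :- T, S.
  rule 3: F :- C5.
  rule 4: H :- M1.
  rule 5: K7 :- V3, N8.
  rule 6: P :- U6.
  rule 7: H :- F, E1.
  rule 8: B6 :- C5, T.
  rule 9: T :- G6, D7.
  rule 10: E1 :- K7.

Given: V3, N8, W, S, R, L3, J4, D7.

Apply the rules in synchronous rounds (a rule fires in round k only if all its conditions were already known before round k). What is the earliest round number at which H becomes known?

5

Round 1 — rule 1, rule 5, derive G6, K7.
Round 2 — rule 9, rule 10, derive T, E1.
Round 3 — rule 2, derive C5.
Round 4 — rule 3, rule 8, derive F, B6.
Round 5 — rule 7, derive H.
H first appears in round 5.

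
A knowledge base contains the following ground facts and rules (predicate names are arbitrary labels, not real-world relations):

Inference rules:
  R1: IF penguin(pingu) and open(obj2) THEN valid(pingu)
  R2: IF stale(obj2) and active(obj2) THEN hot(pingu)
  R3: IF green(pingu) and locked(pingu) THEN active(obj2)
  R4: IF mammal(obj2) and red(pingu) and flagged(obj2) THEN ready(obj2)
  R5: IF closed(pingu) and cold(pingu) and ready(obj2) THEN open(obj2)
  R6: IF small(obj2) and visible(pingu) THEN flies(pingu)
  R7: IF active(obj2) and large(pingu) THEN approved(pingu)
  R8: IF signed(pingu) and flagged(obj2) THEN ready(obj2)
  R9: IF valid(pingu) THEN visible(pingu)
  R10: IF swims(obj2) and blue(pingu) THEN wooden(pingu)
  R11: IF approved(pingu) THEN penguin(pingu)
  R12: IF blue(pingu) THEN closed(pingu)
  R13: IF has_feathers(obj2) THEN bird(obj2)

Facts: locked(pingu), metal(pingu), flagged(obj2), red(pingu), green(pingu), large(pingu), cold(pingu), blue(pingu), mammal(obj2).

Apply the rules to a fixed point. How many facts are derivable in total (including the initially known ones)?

Round 1 — R3, R4, R12, derive active(obj2), ready(obj2), closed(pingu).
Round 2 — R5, R7, derive open(obj2), approved(pingu).
Round 3 — R11, derive penguin(pingu).
Round 4 — R1, derive valid(pingu).
Round 5 — R9, derive visible(pingu).
Closure: {active(obj2), approved(pingu), blue(pingu), closed(pingu), cold(pingu), flagged(obj2), green(pingu), large(pingu), locked(pingu), mammal(obj2), metal(pingu), open(obj2), penguin(pingu), ready(obj2), red(pingu), valid(pingu), visible(pingu)} — 17 facts.

17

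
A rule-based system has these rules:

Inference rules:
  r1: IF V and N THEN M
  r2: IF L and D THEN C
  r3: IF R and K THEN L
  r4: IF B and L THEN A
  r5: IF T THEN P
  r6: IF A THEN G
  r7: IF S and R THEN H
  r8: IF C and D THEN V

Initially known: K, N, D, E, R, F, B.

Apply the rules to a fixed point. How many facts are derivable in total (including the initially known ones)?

13

[1] r3 [IF R and K THEN L]. ⇒ new: L.
[2] r2 [IF L and D THEN C]; r4 [IF B and L THEN A]. ⇒ new: C, A.
[3] r6 [IF A THEN G]; r8 [IF C and D THEN V]. ⇒ new: G, V.
[4] r1 [IF V and N THEN M]. ⇒ new: M.
Closure: {A, B, C, D, E, F, G, K, L, M, N, R, V} — 13 facts.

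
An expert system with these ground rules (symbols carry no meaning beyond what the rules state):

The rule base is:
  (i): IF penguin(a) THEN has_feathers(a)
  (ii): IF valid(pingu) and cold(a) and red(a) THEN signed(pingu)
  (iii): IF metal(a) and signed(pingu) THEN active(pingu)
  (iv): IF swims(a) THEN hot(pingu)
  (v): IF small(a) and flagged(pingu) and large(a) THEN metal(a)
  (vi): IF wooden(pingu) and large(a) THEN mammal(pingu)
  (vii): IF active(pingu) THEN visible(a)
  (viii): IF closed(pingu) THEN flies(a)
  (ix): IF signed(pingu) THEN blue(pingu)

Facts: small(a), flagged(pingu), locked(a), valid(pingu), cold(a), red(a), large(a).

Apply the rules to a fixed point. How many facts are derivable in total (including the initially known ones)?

Round 1: (ii) [IF valid(pingu) and cold(a) and red(a) THEN signed(pingu)]; (v) [IF small(a) and flagged(pingu) and large(a) THEN metal(a)]. New: signed(pingu), metal(a).
Round 2: (iii) [IF metal(a) and signed(pingu) THEN active(pingu)]; (ix) [IF signed(pingu) THEN blue(pingu)]. New: active(pingu), blue(pingu).
Round 3: (vii) [IF active(pingu) THEN visible(a)]. New: visible(a).
Closure: {active(pingu), blue(pingu), cold(a), flagged(pingu), large(a), locked(a), metal(a), red(a), signed(pingu), small(a), valid(pingu), visible(a)} — 12 facts.

12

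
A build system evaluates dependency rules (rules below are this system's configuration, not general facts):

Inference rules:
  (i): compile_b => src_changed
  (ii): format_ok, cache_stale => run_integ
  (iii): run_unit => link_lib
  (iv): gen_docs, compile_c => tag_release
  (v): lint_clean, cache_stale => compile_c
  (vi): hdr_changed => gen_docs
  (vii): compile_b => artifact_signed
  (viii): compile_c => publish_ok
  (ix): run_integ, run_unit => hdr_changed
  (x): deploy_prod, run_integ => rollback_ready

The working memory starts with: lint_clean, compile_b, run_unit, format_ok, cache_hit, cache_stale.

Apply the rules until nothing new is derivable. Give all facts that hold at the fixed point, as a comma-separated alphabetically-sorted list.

[1] (i) [compile_b => src_changed]; (ii) [format_ok, cache_stale => run_integ]; (iii) [run_unit => link_lib]; (v) [lint_clean, cache_stale => compile_c]; (vii) [compile_b => artifact_signed]. ⇒ new: src_changed, run_integ, link_lib, compile_c, artifact_signed.
[2] (viii) [compile_c => publish_ok]; (ix) [run_integ, run_unit => hdr_changed]. ⇒ new: publish_ok, hdr_changed.
[3] (vi) [hdr_changed => gen_docs]. ⇒ new: gen_docs.
[4] (iv) [gen_docs, compile_c => tag_release]. ⇒ new: tag_release.

artifact_signed, cache_hit, cache_stale, compile_b, compile_c, format_ok, gen_docs, hdr_changed, link_lib, lint_clean, publish_ok, run_integ, run_unit, src_changed, tag_release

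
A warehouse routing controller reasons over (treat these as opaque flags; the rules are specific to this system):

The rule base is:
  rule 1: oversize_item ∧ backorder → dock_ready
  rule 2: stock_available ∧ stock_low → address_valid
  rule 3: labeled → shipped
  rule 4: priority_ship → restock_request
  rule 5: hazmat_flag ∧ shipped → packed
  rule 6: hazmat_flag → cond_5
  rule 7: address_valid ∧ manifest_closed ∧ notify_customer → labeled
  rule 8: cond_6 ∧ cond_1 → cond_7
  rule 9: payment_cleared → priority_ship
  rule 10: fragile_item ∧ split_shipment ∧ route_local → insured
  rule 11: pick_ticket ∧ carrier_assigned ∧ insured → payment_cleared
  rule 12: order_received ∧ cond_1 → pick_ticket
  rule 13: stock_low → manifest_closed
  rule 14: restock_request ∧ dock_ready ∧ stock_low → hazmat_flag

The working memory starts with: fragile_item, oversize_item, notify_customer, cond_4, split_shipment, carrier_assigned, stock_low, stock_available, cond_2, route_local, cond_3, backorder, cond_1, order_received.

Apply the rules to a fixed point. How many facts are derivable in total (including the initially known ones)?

[1] rule 1 [oversize_item ∧ backorder → dock_ready]; rule 2 [stock_available ∧ stock_low → address_valid]; rule 10 [fragile_item ∧ split_shipment ∧ route_local → insured]; rule 12 [order_received ∧ cond_1 → pick_ticket]; rule 13 [stock_low → manifest_closed]. ⇒ new: dock_ready, address_valid, insured, pick_ticket, manifest_closed.
[2] rule 7 [address_valid ∧ manifest_closed ∧ notify_customer → labeled]; rule 11 [pick_ticket ∧ carrier_assigned ∧ insured → payment_cleared]. ⇒ new: labeled, payment_cleared.
[3] rule 3 [labeled → shipped]; rule 9 [payment_cleared → priority_ship]. ⇒ new: shipped, priority_ship.
[4] rule 4 [priority_ship → restock_request]. ⇒ new: restock_request.
[5] rule 14 [restock_request ∧ dock_ready ∧ stock_low → hazmat_flag]. ⇒ new: hazmat_flag.
[6] rule 5 [hazmat_flag ∧ shipped → packed]; rule 6 [hazmat_flag → cond_5]. ⇒ new: packed, cond_5.
Closure: {address_valid, backorder, carrier_assigned, cond_1, cond_2, cond_3, cond_4, cond_5, dock_ready, fragile_item, hazmat_flag, insured, labeled, manifest_closed, notify_customer, order_received, oversize_item, packed, payment_cleared, pick_ticket, priority_ship, restock_request, route_local, shipped, split_shipment, stock_available, stock_low} — 27 facts.

27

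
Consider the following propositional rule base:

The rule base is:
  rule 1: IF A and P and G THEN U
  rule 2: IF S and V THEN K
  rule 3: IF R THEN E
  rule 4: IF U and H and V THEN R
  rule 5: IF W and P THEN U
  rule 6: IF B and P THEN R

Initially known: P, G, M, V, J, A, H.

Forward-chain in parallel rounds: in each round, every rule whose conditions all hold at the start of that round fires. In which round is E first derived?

Round 1 fires rule 1, giving U.
Round 2 fires rule 4, giving R.
Round 3 fires rule 3, giving E.
E first appears in round 3.

3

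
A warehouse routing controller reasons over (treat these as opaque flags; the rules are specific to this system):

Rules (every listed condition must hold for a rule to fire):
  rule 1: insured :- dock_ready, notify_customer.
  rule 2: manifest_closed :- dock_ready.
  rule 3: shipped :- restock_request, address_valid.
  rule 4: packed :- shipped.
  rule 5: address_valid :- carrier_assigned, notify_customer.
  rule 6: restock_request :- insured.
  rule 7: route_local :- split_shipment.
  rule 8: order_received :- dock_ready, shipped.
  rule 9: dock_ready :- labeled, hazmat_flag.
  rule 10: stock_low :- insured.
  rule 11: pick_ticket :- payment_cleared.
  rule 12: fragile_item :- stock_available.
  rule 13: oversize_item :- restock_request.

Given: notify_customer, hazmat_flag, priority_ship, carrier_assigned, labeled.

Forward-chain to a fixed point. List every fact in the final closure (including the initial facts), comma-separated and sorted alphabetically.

Round 1 — rule 5, rule 9, derive address_valid, dock_ready.
Round 2 — rule 1, rule 2, derive insured, manifest_closed.
Round 3 — rule 6, rule 10, derive restock_request, stock_low.
Round 4 — rule 3, rule 13, derive shipped, oversize_item.
Round 5 — rule 4, rule 8, derive packed, order_received.

address_valid, carrier_assigned, dock_ready, hazmat_flag, insured, labeled, manifest_closed, notify_customer, order_received, oversize_item, packed, priority_ship, restock_request, shipped, stock_low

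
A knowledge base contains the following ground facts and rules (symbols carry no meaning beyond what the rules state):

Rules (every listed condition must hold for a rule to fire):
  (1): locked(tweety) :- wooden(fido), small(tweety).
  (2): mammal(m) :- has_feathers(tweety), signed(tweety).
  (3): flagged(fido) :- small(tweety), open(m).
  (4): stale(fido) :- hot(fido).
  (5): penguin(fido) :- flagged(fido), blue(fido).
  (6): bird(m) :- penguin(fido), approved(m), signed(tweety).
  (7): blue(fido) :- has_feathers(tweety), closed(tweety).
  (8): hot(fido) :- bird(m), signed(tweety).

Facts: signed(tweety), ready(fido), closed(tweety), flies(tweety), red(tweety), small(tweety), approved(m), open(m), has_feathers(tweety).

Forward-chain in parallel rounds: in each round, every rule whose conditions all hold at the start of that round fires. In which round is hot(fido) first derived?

Round 1 fires (2), (3), (7), giving mammal(m), flagged(fido), blue(fido).
Round 2 fires (5), giving penguin(fido).
Round 3 fires (6), giving bird(m).
Round 4 fires (8), giving hot(fido).
hot(fido) first appears in round 4.

4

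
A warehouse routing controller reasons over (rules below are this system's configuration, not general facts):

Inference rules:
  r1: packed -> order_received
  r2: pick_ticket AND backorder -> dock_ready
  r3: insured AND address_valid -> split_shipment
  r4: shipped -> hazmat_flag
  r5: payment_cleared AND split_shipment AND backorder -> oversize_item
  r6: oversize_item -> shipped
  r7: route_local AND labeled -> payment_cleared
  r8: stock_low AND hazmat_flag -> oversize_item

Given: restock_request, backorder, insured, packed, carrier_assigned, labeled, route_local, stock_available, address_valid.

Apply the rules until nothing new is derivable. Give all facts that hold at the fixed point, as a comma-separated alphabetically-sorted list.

Round 1: r1 [packed -> order_received]; r3 [insured AND address_valid -> split_shipment]; r7 [route_local AND labeled -> payment_cleared]. Adds order_received, split_shipment, payment_cleared.
Round 2: r5 [payment_cleared AND split_shipment AND backorder -> oversize_item]. Adds oversize_item.
Round 3: r6 [oversize_item -> shipped]. Adds shipped.
Round 4: r4 [shipped -> hazmat_flag]. Adds hazmat_flag.

address_valid, backorder, carrier_assigned, hazmat_flag, insured, labeled, order_received, oversize_item, packed, payment_cleared, restock_request, route_local, shipped, split_shipment, stock_available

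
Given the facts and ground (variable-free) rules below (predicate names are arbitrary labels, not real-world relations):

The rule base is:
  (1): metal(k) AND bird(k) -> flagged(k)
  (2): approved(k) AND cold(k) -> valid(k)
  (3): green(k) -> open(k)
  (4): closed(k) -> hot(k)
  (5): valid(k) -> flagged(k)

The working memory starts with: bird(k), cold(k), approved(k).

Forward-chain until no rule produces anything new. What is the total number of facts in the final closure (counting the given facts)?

[1] (2) [approved(k) AND cold(k) -> valid(k)]. ⇒ new: valid(k).
[2] (5) [valid(k) -> flagged(k)]. ⇒ new: flagged(k).
Closure: {approved(k), bird(k), cold(k), flagged(k), valid(k)} — 5 facts.

5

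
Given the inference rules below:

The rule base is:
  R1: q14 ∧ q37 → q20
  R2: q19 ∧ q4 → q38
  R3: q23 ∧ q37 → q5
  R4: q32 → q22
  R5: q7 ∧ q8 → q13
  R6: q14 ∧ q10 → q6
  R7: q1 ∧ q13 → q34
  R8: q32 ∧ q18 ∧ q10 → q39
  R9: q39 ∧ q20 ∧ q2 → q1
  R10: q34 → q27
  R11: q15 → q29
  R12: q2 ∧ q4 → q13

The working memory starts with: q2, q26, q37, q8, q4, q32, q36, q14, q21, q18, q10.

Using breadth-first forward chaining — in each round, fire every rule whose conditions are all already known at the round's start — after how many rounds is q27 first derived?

4

Round 1: R1 [q14 ∧ q37 → q20]; R4 [q32 → q22]; R6 [q14 ∧ q10 → q6]; R8 [q32 ∧ q18 ∧ q10 → q39]; R12 [q2 ∧ q4 → q13]. New: q20, q22, q6, q39, q13.
Round 2: R9 [q39 ∧ q20 ∧ q2 → q1]. New: q1.
Round 3: R7 [q1 ∧ q13 → q34]. New: q34.
Round 4: R10 [q34 → q27]. New: q27.
q27 first appears in round 4.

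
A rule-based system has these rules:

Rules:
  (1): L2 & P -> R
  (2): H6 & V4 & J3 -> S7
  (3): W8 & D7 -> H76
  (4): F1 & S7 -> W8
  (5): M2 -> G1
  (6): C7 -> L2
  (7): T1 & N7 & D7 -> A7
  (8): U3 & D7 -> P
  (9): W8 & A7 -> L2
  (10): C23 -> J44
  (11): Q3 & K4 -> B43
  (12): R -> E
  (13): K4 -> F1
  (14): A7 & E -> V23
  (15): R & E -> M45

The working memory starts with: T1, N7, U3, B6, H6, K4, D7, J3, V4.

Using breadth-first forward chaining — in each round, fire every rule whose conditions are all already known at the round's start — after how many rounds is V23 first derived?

Round 1 fires (2), (7), (8), (13), giving S7, A7, P, F1.
Round 2 fires (4), giving W8.
Round 3 fires (3), (9), giving H76, L2.
Round 4 fires (1), giving R.
Round 5 fires (12), giving E.
Round 6 fires (14), (15), giving V23, M45.
V23 first appears in round 6.

6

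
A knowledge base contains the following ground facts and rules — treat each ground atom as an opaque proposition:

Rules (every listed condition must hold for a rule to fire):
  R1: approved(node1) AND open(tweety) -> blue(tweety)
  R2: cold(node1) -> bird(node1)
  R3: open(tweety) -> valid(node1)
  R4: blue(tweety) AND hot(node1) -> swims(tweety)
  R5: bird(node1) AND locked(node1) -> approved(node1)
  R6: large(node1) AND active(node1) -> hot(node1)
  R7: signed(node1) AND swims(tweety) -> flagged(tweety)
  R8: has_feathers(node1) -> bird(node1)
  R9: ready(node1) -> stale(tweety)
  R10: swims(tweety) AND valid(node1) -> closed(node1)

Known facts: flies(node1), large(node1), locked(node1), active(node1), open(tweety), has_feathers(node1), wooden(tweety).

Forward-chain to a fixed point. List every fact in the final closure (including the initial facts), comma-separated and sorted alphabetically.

[1] R3 [open(tweety) -> valid(node1)]; R6 [large(node1) AND active(node1) -> hot(node1)]; R8 [has_feathers(node1) -> bird(node1)]. ⇒ new: valid(node1), hot(node1), bird(node1).
[2] R5 [bird(node1) AND locked(node1) -> approved(node1)]. ⇒ new: approved(node1).
[3] R1 [approved(node1) AND open(tweety) -> blue(tweety)]. ⇒ new: blue(tweety).
[4] R4 [blue(tweety) AND hot(node1) -> swims(tweety)]. ⇒ new: swims(tweety).
[5] R10 [swims(tweety) AND valid(node1) -> closed(node1)]. ⇒ new: closed(node1).

active(node1), approved(node1), bird(node1), blue(tweety), closed(node1), flies(node1), has_feathers(node1), hot(node1), large(node1), locked(node1), open(tweety), swims(tweety), valid(node1), wooden(tweety)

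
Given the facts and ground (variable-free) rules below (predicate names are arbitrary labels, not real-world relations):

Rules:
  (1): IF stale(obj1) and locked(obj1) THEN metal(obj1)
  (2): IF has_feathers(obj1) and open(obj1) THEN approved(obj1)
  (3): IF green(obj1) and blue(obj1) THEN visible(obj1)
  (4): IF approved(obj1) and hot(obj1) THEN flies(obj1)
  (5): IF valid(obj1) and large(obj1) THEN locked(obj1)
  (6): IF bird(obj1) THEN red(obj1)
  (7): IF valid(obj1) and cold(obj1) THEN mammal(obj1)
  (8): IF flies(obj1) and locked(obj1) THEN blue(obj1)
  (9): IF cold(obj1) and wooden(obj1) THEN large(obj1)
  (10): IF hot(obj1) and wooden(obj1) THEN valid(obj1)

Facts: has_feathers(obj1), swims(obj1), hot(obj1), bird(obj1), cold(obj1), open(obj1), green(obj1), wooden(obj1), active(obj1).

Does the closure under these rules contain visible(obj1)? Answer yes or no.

yes

Round 1 fires (2), (6), (9), (10), giving approved(obj1), red(obj1), large(obj1), valid(obj1).
Round 2 fires (4), (5), (7), giving flies(obj1), locked(obj1), mammal(obj1).
Round 3 fires (8), giving blue(obj1).
Round 4 fires (3), giving visible(obj1).
visible(obj1) appears in round 4, so it is derivable.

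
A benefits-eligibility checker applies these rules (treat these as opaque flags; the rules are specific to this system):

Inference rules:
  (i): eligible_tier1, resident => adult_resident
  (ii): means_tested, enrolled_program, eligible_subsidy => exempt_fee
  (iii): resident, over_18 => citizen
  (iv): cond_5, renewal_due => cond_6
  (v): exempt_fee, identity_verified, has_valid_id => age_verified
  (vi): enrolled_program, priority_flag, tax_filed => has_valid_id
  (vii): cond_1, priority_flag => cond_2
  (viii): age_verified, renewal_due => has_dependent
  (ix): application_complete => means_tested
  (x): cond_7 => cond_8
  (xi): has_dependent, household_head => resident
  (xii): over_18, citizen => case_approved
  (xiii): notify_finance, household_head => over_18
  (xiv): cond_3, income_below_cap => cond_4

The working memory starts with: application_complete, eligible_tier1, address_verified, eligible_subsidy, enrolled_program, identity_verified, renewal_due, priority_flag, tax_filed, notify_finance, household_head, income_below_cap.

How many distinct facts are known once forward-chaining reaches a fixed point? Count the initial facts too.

22

Round 1 fires (vi), (ix), (xiii), giving has_valid_id, means_tested, over_18.
Round 2 fires (ii), giving exempt_fee.
Round 3 fires (v), giving age_verified.
Round 4 fires (viii), giving has_dependent.
Round 5 fires (xi), giving resident.
Round 6 fires (i), (iii), giving adult_resident, citizen.
Round 7 fires (xii), giving case_approved.
Closure: {address_verified, adult_resident, age_verified, application_complete, case_approved, citizen, eligible_subsidy, eligible_tier1, enrolled_program, exempt_fee, has_dependent, has_valid_id, household_head, identity_verified, income_below_cap, means_tested, notify_finance, over_18, priority_flag, renewal_due, resident, tax_filed} — 22 facts.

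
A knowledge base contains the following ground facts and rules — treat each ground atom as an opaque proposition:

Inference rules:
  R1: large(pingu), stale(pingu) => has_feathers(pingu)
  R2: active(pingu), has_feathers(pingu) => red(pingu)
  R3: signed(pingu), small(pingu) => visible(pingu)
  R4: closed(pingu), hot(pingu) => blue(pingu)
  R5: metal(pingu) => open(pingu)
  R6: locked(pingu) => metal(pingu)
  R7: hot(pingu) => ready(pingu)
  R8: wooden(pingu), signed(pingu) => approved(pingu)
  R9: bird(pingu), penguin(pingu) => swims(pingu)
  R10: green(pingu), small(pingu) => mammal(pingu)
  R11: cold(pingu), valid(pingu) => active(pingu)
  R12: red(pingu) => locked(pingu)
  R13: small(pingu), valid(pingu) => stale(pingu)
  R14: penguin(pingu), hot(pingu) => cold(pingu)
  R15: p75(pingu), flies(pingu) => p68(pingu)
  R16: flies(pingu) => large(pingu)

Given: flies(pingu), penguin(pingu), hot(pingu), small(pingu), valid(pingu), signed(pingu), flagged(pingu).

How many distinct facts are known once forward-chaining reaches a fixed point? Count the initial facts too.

Round 1 fires R3, R7, R13, R14, R16, giving visible(pingu), ready(pingu), stale(pingu), cold(pingu), large(pingu).
Round 2 fires R1, R11, giving has_feathers(pingu), active(pingu).
Round 3 fires R2, giving red(pingu).
Round 4 fires R12, giving locked(pingu).
Round 5 fires R6, giving metal(pingu).
Round 6 fires R5, giving open(pingu).
Closure: {active(pingu), cold(pingu), flagged(pingu), flies(pingu), has_feathers(pingu), hot(pingu), large(pingu), locked(pingu), metal(pingu), open(pingu), penguin(pingu), ready(pingu), red(pingu), signed(pingu), small(pingu), stale(pingu), valid(pingu), visible(pingu)} — 18 facts.

18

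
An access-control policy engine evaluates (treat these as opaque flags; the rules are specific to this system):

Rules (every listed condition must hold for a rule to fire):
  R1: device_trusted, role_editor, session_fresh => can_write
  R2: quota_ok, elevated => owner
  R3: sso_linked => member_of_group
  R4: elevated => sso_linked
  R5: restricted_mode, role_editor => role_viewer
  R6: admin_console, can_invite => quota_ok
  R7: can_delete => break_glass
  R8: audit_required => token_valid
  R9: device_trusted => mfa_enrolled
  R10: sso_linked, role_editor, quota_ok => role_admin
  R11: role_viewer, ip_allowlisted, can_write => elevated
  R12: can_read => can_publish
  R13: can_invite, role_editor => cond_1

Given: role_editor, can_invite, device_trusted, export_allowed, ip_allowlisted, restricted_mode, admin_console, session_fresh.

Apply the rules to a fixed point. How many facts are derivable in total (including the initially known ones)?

Round 1 fires R1, R5, R6, R9, R13, giving can_write, role_viewer, quota_ok, mfa_enrolled, cond_1.
Round 2 fires R11, giving elevated.
Round 3 fires R2, R4, giving owner, sso_linked.
Round 4 fires R3, R10, giving member_of_group, role_admin.
Closure: {admin_console, can_invite, can_write, cond_1, device_trusted, elevated, export_allowed, ip_allowlisted, member_of_group, mfa_enrolled, owner, quota_ok, restricted_mode, role_admin, role_editor, role_viewer, session_fresh, sso_linked} — 18 facts.

18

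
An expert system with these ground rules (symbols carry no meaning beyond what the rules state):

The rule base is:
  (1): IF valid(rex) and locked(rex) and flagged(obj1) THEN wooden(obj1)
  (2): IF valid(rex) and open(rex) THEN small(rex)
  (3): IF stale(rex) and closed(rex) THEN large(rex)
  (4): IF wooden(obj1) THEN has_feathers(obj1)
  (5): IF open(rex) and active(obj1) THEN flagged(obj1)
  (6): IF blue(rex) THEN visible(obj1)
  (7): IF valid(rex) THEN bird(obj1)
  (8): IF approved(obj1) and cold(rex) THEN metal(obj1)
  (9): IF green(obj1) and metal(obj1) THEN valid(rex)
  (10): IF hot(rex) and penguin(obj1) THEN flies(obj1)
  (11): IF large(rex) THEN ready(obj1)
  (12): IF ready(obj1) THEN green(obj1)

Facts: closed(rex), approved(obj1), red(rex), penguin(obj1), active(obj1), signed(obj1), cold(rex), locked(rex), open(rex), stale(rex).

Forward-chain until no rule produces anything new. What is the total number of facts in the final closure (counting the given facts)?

20

Round 1 — (3), (5), (8), derive large(rex), flagged(obj1), metal(obj1).
Round 2 — (11), derive ready(obj1).
Round 3 — (12), derive green(obj1).
Round 4 — (9), derive valid(rex).
Round 5 — (1), (2), (7), derive wooden(obj1), small(rex), bird(obj1).
Round 6 — (4), derive has_feathers(obj1).
Closure: {active(obj1), approved(obj1), bird(obj1), closed(rex), cold(rex), flagged(obj1), green(obj1), has_feathers(obj1), large(rex), locked(rex), metal(obj1), open(rex), penguin(obj1), ready(obj1), red(rex), signed(obj1), small(rex), stale(rex), valid(rex), wooden(obj1)} — 20 facts.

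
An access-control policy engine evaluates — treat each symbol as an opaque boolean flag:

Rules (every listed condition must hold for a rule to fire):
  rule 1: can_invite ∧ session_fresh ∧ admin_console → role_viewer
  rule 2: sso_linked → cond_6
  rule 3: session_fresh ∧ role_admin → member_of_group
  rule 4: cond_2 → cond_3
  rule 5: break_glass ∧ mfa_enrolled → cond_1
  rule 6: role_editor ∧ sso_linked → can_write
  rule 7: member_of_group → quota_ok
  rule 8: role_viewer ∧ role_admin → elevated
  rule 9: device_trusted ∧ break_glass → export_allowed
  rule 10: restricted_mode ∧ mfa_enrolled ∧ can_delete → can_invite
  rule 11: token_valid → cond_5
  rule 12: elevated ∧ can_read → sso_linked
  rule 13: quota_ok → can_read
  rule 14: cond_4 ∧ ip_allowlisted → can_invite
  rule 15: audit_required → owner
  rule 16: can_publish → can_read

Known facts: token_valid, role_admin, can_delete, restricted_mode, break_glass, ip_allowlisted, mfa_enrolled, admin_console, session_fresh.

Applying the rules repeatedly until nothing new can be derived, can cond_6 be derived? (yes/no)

yes

Round 1: rule 3 [session_fresh ∧ role_admin → member_of_group]; rule 5 [break_glass ∧ mfa_enrolled → cond_1]; rule 10 [restricted_mode ∧ mfa_enrolled ∧ can_delete → can_invite]; rule 11 [token_valid → cond_5]. Adds member_of_group, cond_1, can_invite, cond_5.
Round 2: rule 1 [can_invite ∧ session_fresh ∧ admin_console → role_viewer]; rule 7 [member_of_group → quota_ok]. Adds role_viewer, quota_ok.
Round 3: rule 8 [role_viewer ∧ role_admin → elevated]; rule 13 [quota_ok → can_read]. Adds elevated, can_read.
Round 4: rule 12 [elevated ∧ can_read → sso_linked]. Adds sso_linked.
Round 5: rule 2 [sso_linked → cond_6]. Adds cond_6.
cond_6 appears in round 5, so it is derivable.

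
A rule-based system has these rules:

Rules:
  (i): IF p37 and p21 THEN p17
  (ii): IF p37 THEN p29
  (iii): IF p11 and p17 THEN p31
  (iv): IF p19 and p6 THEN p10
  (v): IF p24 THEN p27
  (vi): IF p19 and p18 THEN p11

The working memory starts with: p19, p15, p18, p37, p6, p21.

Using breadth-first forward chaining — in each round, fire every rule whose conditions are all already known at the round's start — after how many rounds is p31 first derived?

Round 1: (i) [IF p37 and p21 THEN p17]; (ii) [IF p37 THEN p29]; (iv) [IF p19 and p6 THEN p10]; (vi) [IF p19 and p18 THEN p11]. New: p17, p29, p10, p11.
Round 2: (iii) [IF p11 and p17 THEN p31]. New: p31.
p31 first appears in round 2.

2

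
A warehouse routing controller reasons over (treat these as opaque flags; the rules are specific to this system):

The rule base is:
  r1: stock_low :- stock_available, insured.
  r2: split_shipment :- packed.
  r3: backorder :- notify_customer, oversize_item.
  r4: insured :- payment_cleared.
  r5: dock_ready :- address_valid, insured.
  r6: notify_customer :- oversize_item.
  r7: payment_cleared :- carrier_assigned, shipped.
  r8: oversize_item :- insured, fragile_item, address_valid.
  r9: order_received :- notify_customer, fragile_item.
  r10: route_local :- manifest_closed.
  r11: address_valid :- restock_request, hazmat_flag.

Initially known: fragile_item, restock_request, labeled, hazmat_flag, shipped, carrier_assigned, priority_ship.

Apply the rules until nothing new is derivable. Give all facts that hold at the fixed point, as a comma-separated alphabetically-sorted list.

Round 1: r7 [payment_cleared :- carrier_assigned, shipped.]; r11 [address_valid :- restock_request, hazmat_flag.]. Adds payment_cleared, address_valid.
Round 2: r4 [insured :- payment_cleared.]. Adds insured.
Round 3: r5 [dock_ready :- address_valid, insured.]; r8 [oversize_item :- insured, fragile_item, address_valid.]. Adds dock_ready, oversize_item.
Round 4: r6 [notify_customer :- oversize_item.]. Adds notify_customer.
Round 5: r3 [backorder :- notify_customer, oversize_item.]; r9 [order_received :- notify_customer, fragile_item.]. Adds backorder, order_received.

address_valid, backorder, carrier_assigned, dock_ready, fragile_item, hazmat_flag, insured, labeled, notify_customer, order_received, oversize_item, payment_cleared, priority_ship, restock_request, shipped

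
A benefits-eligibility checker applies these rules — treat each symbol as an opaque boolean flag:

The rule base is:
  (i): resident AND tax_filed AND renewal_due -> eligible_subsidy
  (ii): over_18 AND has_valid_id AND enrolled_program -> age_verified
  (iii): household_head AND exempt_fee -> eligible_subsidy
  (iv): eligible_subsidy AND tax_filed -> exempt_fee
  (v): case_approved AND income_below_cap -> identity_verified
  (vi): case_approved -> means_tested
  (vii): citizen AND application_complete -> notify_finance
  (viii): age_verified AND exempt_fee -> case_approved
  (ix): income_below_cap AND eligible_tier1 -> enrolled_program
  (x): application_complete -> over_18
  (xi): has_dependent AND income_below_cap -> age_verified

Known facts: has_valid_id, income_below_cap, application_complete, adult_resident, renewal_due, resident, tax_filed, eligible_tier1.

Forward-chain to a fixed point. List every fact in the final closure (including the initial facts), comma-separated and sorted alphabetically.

Round 1: (i) [resident AND tax_filed AND renewal_due -> eligible_subsidy]; (ix) [income_below_cap AND eligible_tier1 -> enrolled_program]; (x) [application_complete -> over_18]. New: eligible_subsidy, enrolled_program, over_18.
Round 2: (ii) [over_18 AND has_valid_id AND enrolled_program -> age_verified]; (iv) [eligible_subsidy AND tax_filed -> exempt_fee]. New: age_verified, exempt_fee.
Round 3: (viii) [age_verified AND exempt_fee -> case_approved]. New: case_approved.
Round 4: (v) [case_approved AND income_below_cap -> identity_verified]; (vi) [case_approved -> means_tested]. New: identity_verified, means_tested.

adult_resident, age_verified, application_complete, case_approved, eligible_subsidy, eligible_tier1, enrolled_program, exempt_fee, has_valid_id, identity_verified, income_below_cap, means_tested, over_18, renewal_due, resident, tax_filed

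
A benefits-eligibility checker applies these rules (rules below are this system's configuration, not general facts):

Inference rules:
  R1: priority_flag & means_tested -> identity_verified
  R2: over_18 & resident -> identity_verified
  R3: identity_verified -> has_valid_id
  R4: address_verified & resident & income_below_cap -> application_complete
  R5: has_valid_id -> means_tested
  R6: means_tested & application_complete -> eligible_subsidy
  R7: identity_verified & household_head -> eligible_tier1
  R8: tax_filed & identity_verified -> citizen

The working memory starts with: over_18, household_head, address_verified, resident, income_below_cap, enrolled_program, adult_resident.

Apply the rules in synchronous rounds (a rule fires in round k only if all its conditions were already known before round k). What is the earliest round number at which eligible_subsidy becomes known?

Round 1: R2 [over_18 & resident -> identity_verified]; R4 [address_verified & resident & income_below_cap -> application_complete]. Adds identity_verified, application_complete.
Round 2: R3 [identity_verified -> has_valid_id]; R7 [identity_verified & household_head -> eligible_tier1]. Adds has_valid_id, eligible_tier1.
Round 3: R5 [has_valid_id -> means_tested]. Adds means_tested.
Round 4: R6 [means_tested & application_complete -> eligible_subsidy]. Adds eligible_subsidy.
eligible_subsidy first appears in round 4.

4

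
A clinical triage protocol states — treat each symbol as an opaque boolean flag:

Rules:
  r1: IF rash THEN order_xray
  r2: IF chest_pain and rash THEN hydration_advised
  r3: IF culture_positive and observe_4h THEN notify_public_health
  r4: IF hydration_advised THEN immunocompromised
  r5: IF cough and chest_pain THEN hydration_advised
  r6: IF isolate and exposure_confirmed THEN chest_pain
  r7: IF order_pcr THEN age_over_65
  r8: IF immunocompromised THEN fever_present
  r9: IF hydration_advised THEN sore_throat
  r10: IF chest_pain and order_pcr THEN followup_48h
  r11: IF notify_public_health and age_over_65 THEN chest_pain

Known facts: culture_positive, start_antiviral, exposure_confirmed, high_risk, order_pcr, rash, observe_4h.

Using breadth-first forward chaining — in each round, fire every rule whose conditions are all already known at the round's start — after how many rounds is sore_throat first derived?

4

Round 1 fires r1, r3, r7, giving order_xray, notify_public_health, age_over_65.
Round 2 fires r11, giving chest_pain.
Round 3 fires r2, r10, giving hydration_advised, followup_48h.
Round 4 fires r4, r9, giving immunocompromised, sore_throat.
sore_throat first appears in round 4.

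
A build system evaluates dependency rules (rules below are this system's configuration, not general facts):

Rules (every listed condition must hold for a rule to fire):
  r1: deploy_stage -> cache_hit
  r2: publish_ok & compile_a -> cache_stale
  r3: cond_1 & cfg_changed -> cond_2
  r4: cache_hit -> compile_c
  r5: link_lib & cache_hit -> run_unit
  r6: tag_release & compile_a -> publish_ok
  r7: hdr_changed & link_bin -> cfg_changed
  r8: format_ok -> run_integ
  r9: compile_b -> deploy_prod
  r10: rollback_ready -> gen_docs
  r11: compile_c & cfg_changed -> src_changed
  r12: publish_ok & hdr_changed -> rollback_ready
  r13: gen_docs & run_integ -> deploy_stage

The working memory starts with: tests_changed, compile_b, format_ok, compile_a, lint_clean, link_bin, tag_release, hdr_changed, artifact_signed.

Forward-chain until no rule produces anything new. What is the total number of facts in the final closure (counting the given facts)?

Round 1 — r6, r7, r8, r9, derive publish_ok, cfg_changed, run_integ, deploy_prod.
Round 2 — r2, r12, derive cache_stale, rollback_ready.
Round 3 — r10, derive gen_docs.
Round 4 — r13, derive deploy_stage.
Round 5 — r1, derive cache_hit.
Round 6 — r4, derive compile_c.
Round 7 — r11, derive src_changed.
Closure: {artifact_signed, cache_hit, cache_stale, cfg_changed, compile_a, compile_b, compile_c, deploy_prod, deploy_stage, format_ok, gen_docs, hdr_changed, link_bin, lint_clean, publish_ok, rollback_ready, run_integ, src_changed, tag_release, tests_changed} — 20 facts.

20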